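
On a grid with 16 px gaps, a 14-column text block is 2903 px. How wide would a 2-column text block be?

401 px

Subtracting 13 gaps of 16 leaves 2695 for 14 columns, so c = 192.5 px.
Span of 2: 2·192.5 + 1·16 = 385 + 16 = 401 px.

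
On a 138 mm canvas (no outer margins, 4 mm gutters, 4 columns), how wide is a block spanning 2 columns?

67 mm

138 − 3·4 = 126; ÷4 gives c = 31.5 mm.
2 columns plus 1 gutter: 63 + 4 = 67 mm.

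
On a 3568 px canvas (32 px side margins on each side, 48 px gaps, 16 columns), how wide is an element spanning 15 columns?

3282 px

Subtract both margins: 3568 − 2·32 = 3504 px.
16 columns + 15 gaps: 16c + 15·48 = 3504.
16c = 3504 − 720 = 2784, so c = 174 px.
15-column span = 15·174 + 14·48 = 3282 px.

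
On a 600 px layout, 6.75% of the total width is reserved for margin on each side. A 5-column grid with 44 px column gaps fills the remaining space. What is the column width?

68.6 px

600 × (1 − 2·6.75%) = 600 × 86.5% = 519 px for the columns.
519 − 4·44 = 343; ÷5 gives c = 68.6 px.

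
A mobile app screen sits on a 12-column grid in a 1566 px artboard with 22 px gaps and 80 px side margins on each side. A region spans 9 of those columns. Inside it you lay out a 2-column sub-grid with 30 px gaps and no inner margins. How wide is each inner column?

Outer content = 1566 − 2·80 = 1406 px.
Subtracting 11 gaps of 22 leaves 1164 for 12 columns, so c = 97 px.
9-column span = 9·97 + 8·22 = 1049 px.
1049 − 1·30 = 1019; ÷2 gives d = 509.5 px.

509.5 px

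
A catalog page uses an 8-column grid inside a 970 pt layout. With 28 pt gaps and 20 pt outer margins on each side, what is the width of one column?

91.75 pt

Subtract both margins: 970 − 2·20 = 930 pt.
8c + 7·28 = 930 → 8c = 734 → c = 91.75 pt.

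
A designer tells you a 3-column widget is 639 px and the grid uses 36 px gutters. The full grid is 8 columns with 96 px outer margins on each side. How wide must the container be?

3c + 2·36 = 639 → 3c = 567 → c = 189 px.
Total width: 2·96 + 8·189 + 7·36 = 1956 px.

1956 px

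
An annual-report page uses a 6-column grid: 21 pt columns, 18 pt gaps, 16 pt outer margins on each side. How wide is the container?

Adding margins, columns and gutters: 32 + 126 + 90 = 248 pt.

248 pt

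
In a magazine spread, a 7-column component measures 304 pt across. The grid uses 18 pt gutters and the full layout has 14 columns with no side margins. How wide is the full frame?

626 pt

7c + 6·18 = 304 → 7c = 196 → c = 28 pt.
Frame = 14·28 + 13·18 = 392 + 234 = 626 pt.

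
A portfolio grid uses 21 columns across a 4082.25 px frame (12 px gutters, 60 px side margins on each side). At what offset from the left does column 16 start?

2898.75 px

Subtract both margins: 4082.25 − 2·60 = 3962.25 px.
21c + 20·12 = 3962.25 → 21c = 3722.25 → c = 177.25 px.
Each column+gutter stride is 189.25 px; 15 of them past the 60 px margin is 60 + 2838.75 = 2898.75 px.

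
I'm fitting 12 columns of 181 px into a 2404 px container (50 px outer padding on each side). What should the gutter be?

12 px

Subtract both margins: 2404 − 2·50 = 2304 px.
12·181 + 11g = 2304 → 11g = 132 → g = 12 px.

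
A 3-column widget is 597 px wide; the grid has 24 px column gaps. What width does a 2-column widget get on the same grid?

3 columns + 2 column gaps: 3c + 2·24 = 597.
3c = 597 − 48 = 549, so c = 183 px.
2-column span = 2·183 + 1·24 = 390 px.

390 px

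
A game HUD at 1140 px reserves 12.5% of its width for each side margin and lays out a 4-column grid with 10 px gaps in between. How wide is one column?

1140 × (1 − 2·12.5%) = 1140 × 75% = 855 px for the columns.
Subtracting 3 gaps of 10 leaves 825 for 4 columns, so c = 206.25 px.

206.25 px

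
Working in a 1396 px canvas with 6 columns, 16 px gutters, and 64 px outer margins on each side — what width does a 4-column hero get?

Subtract both margins: 1396 − 2·64 = 1268 px.
6 columns + 5 gutters: 6c + 5·16 = 1268.
6c = 1268 − 80 = 1188, so c = 198 px.
4-column span = 4·198 + 3·16 = 840 px.

840 px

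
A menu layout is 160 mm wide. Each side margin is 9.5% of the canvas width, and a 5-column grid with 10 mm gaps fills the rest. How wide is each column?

17.92 mm

Margins: 9.5% × 160 = 15.2 mm each, so content = 160 − 30.4 = 129.6 mm.
Subtracting 4 gaps of 10 leaves 89.6 for 5 columns, so c = 17.92 mm.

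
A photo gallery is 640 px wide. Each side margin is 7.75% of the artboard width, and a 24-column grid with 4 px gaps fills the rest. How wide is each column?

18.7 px

640 × (1 − 2·7.75%) = 640 × 84.5% = 540.8 px for the columns.
24 columns + 23 gaps: 24c + 23·4 = 540.8.
24c = 540.8 − 92 = 448.8, so c = 18.7 px.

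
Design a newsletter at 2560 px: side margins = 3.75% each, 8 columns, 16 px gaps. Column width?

Margins: 3.75% × 2560 = 96 px each, so content = 2560 − 192 = 2368 px.
8c + 7·16 = 2368 → 8c = 2256 → c = 282 px.

282 px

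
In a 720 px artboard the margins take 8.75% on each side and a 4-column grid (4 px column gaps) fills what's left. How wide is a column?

Each margin = 8.75% of 720 = 63 px; content = 720 − 2·63 = 594 px.
4 columns + 3 column gaps: 4c + 3·4 = 594.
4c = 594 − 12 = 582, so c = 145.5 px.

145.5 px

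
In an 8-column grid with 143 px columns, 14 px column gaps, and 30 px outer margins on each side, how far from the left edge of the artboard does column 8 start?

Column 8 starts at margin + 7·(column + gutter) = 30 + 7·157 = 1129 px.

1129 px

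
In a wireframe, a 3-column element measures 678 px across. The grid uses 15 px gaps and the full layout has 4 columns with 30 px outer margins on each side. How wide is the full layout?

678 − 2·15 = 648; ÷3 gives c = 216 px.
Layout = 2·30 + 4·216 + 3·15 = 60 + 864 + 45 = 969 px.

969 px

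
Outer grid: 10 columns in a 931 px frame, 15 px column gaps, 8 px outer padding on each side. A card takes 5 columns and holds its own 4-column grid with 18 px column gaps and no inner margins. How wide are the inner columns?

99 px

Inside the margins: 931 − 16 = 915 px.
915 − 9·15 = 780; ÷10 gives c = 78 px.
Span of 5: 5·78 + 4·15 = 390 + 60 = 450 px.
4 columns + 3 column gaps: 4d + 3·18 = 450.
4d = 450 − 54 = 396, so d = 99 px.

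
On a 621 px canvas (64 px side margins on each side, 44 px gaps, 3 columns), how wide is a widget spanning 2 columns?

Inside the margins: 621 − 128 = 493 px.
3c + 2·44 = 493 → 3c = 405 → c = 135 px.
2-column span = 2·135 + 1·44 = 314 px.

314 px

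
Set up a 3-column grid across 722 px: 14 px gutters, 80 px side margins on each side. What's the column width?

Content width = 722 − 2·80 = 562 px.
562 − 2·14 = 534; ÷3 gives c = 178 px.

178 px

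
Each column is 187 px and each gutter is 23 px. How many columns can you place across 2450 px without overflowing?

11 columns

Each extra column adds 187 + 23 = 210 px.
(2450 + 23) / 210 = 11.78, so 11 columns fit.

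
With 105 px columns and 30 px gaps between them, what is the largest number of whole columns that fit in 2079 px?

15 columns

Each extra column adds 105 + 30 = 135 px.
(2079 + 30) / 135 = 15.62, so 15 columns fit.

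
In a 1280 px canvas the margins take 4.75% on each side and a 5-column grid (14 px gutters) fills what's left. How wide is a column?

Margins: 4.75% × 1280 = 60.8 px each, so content = 1280 − 121.6 = 1158.4 px.
1158.4 − 4·14 = 1102.4; ÷5 gives c = 220.48 px.

220.48 px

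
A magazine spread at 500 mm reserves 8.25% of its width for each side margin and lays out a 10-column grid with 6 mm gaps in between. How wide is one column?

Margins: 8.25% × 500 = 41.25 mm each, so content = 500 − 82.5 = 417.5 mm.
417.5 − 9·6 = 363.5; ÷10 gives c = 36.35 mm.

36.35 mm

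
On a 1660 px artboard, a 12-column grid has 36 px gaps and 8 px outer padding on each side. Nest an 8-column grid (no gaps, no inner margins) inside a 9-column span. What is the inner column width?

153 px

Take off 16 px of margins, leaving 1644 px.
Subtracting 11 gaps of 36 leaves 1248 for 12 columns, so c = 104 px.
Span of 9: 9·104 + 8·36 = 936 + 288 = 1224 px.
1224 / 8 = 153 px per column.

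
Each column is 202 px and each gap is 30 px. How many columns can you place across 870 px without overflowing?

k columns need k·202 + (k−1)·30 = k·232 − 30.
k·232 − 30 ≤ 870 → k ≤ 900 / 232 ≈ 3.88, so k = 3.

3 columns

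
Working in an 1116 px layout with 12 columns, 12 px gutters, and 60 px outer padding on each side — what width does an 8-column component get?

660 px

Inside the margins: 1116 − 120 = 996 px.
Subtracting 11 gutters of 12 leaves 864 for 12 columns, so c = 72 px.
8-column span = 8·72 + 7·12 = 660 px.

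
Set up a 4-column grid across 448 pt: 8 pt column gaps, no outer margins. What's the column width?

106 pt

Subtracting 3 column gaps of 8 leaves 424 for 4 columns, so c = 106 pt.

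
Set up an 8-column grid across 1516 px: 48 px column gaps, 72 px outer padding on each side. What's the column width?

Subtract both margins: 1516 − 2·72 = 1372 px.
Subtracting 7 column gaps of 48 leaves 1036 for 8 columns, so c = 129.5 px.

129.5 px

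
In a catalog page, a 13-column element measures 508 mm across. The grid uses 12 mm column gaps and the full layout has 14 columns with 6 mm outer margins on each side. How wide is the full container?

Subtracting 12 column gaps of 12 leaves 364 for 13 columns, so c = 28 mm.
Container = 2·6 + 14·28 + 13·12 = 12 + 392 + 156 = 560 mm.

560 mm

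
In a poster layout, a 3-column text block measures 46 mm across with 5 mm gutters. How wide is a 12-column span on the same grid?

199 mm

46 − 2·5 = 36; ÷3 gives c = 12 mm.
Span of 12: 12·12 + 11·5 = 144 + 55 = 199 mm.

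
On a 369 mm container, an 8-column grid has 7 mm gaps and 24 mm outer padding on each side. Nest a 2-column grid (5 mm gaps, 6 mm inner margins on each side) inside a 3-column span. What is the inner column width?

49.5 mm

Subtract both margins: 369 − 2·24 = 321 mm.
8 columns + 7 gaps: 8c + 7·7 = 321.
8c = 321 − 49 = 272, so c = 34 mm.
3 columns plus 2 gaps: 102 + 14 = 116 mm.
Inner content = 116 − 2·6 = 104 mm.
104 − 1·5 = 99; ÷2 gives d = 49.5 mm.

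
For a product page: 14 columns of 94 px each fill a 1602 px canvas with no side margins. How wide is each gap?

22 px

14 columns take 14·94 = 1316 px; remaining 286 splits into 13 gaps.
g = 286 / 13 = 22 px.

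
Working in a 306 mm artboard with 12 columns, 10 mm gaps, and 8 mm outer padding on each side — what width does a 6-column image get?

140 mm

Inside the margins: 306 − 16 = 290 mm.
12c + 11·10 = 290 → 12c = 180 → c = 15 mm.
6-column span = 6·15 + 5·10 = 140 mm.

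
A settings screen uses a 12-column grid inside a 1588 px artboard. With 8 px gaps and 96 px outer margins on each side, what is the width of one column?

109 px

Inside the margins: 1588 − 192 = 1396 px.
Subtracting 11 gaps of 8 leaves 1308 for 12 columns, so c = 109 px.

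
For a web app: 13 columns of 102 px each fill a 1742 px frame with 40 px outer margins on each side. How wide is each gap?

28 px

Content width = 1742 − 2·40 = 1662 px.
13·102 + 12g = 1662 → 12g = 336 → g = 28 px.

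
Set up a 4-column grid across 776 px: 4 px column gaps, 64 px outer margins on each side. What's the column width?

159 px

Subtract both margins: 776 − 2·64 = 648 px.
4 columns + 3 column gaps: 4c + 3·4 = 648.
4c = 648 − 12 = 636, so c = 159 px.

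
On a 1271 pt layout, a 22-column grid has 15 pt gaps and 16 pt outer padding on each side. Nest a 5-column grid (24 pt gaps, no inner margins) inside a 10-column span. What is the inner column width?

Inside the margins: 1271 − 32 = 1239 pt.
Subtracting 21 gaps of 15 leaves 924 for 22 columns, so c = 42 pt.
10 columns plus 9 gaps: 420 + 135 = 555 pt.
555 − 4·24 = 459; ÷5 gives d = 91.8 pt.

91.8 pt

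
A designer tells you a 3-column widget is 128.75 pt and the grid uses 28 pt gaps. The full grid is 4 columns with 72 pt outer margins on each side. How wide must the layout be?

325 pt

3 columns + 2 gaps: 3c + 2·28 = 128.75.
3c = 128.75 − 56 = 72.75, so c = 24.25 pt.
Adding margins, columns and gutters: 144 + 97 + 84 = 325 pt.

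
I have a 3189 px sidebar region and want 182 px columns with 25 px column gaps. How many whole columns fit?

15 columns

k columns need k·182 + (k−1)·25 = k·207 − 25.
k·207 − 25 ≤ 3189 → k ≤ 3214 / 207 ≈ 15.53, so k = 15.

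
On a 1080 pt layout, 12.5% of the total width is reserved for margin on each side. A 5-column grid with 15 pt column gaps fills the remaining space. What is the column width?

150 pt

Each margin = 12.5% of 1080 = 135 pt; content = 1080 − 2·135 = 810 pt.
810 − 4·15 = 750; ÷5 gives c = 150 pt.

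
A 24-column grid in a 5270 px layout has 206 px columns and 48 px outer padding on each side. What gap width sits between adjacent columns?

10 px

Content width = 5270 − 2·48 = 5174 px.
24 columns take 24·206 = 4944 px; remaining 230 splits into 23 gaps.
g = 230 / 23 = 10 px.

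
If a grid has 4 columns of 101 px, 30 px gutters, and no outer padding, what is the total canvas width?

494 px

Canvas = 4·101 + 3·30 = 404 + 90 = 494 px.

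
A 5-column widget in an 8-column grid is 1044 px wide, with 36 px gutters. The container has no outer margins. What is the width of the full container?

Subtracting 4 gutters of 36 leaves 900 for 5 columns, so c = 180 px.
Container = 8·180 + 7·36 = 1440 + 252 = 1692 px.

1692 px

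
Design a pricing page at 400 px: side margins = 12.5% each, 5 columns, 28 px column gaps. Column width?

Each margin = 12.5% of 400 = 50 px; content = 400 − 2·50 = 300 px.
Subtracting 4 column gaps of 28 leaves 188 for 5 columns, so c = 37.6 px.

37.6 px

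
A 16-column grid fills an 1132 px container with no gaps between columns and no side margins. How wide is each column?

70.75 px

16c = 1132 → c = 70.75 px.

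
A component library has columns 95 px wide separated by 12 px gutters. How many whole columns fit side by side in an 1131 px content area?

Each extra column adds 95 + 12 = 107 px.
(1131 + 12) / 107 = 10.68, so 10 columns fit.

10 columns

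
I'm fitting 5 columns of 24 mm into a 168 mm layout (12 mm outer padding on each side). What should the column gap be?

6 mm

Content width = 168 − 2·12 = 144 mm.
5·24 + 4g = 144 → 4g = 24 → g = 6 mm.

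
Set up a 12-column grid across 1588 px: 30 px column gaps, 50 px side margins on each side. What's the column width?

96.5 px

Content width = 1588 − 2·50 = 1488 px.
Subtracting 11 column gaps of 30 leaves 1158 for 12 columns, so c = 96.5 px.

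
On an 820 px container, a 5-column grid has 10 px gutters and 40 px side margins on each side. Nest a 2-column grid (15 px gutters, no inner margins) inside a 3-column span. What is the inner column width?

Subtract both margins: 820 − 2·40 = 740 px.
5c + 4·10 = 740 → 5c = 700 → c = 140 px.
3-column span = 3·140 + 2·10 = 440 px.
2 columns + 1 gutter: 2d + 1·15 = 440.
2d = 440 − 15 = 425, so d = 212.5 px.

212.5 px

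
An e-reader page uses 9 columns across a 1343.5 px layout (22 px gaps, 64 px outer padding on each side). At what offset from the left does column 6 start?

751.5 px

Inside the margins: 1343.5 − 128 = 1215.5 px.
9 columns + 8 gaps: 9c + 8·22 = 1215.5.
9c = 1215.5 − 176 = 1039.5, so c = 115.5 px.
Column 6 starts at margin + 5·(column + gutter) = 64 + 5·137.5 = 751.5 px.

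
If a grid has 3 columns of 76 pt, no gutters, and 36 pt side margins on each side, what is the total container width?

300 pt

Container = 2·36 + 3·76 = 72 + 228 = 300 pt.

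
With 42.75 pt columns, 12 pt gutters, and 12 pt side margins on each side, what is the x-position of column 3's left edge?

121.5 pt

Column 3 starts at margin + 2·(column + gutter) = 12 + 2·54.75 = 121.5 pt.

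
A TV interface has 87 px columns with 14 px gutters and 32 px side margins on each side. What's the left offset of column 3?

234 px

Before column 3: the margin + 2 columns + 2 gutters.
Offset = 32 + 2·(87 + 14) = 32 + 202 = 234 px.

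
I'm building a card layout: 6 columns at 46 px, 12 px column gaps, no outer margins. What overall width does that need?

336 px

Summing: 276 + 60 = 336 px.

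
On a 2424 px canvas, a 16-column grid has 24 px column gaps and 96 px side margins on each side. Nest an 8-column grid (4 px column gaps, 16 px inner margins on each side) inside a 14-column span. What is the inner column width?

236.25 px

Outer content = 2424 − 2·96 = 2232 px.
16 columns + 15 column gaps: 16c + 15·24 = 2232.
16c = 2232 − 360 = 1872, so c = 117 px.
Span of 14: 14·117 + 13·24 = 1638 + 312 = 1950 px.
Inner content = 1950 − 2·16 = 1918 px.
8 columns + 7 column gaps: 8d + 7·4 = 1918.
8d = 1918 − 28 = 1890, so d = 236.25 px.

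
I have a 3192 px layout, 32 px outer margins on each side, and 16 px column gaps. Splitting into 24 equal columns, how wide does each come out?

Subtract both margins: 3192 − 2·32 = 3128 px.
3128 − 23·16 = 2760; ÷24 gives c = 115 px.

115 px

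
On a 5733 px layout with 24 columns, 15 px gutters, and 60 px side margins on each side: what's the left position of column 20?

Content = 5733 − 2·60 = 5613 px.
24c + 23·15 = 5613 → 24c = 5268 → c = 219.5 px.
Column 20 starts at margin + 19·(column + gutter) = 60 + 19·234.5 = 4515.5 px.

4515.5 px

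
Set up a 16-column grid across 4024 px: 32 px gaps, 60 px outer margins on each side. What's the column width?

Inside the margins: 4024 − 120 = 3904 px.
16c + 15·32 = 3904 → 16c = 3424 → c = 214 px.

214 px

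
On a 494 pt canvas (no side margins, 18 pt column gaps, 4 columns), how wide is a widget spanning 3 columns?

366 pt

4 columns + 3 column gaps: 4c + 3·18 = 494.
4c = 494 − 54 = 440, so c = 110 pt.
3 columns plus 2 column gaps: 330 + 36 = 366 pt.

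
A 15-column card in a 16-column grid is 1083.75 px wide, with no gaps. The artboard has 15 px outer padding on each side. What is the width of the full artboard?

1186 px

1083.75 / 15 = 72.25 px per column.
Total width: 2·15 + 16·72.25 = 1186 px.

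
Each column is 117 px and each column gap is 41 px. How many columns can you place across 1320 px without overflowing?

k columns need k·117 + (k−1)·41 = k·158 − 41.
k·158 − 41 ≤ 1320 → k ≤ 1361 / 158 ≈ 8.61, so k = 8.

8 columns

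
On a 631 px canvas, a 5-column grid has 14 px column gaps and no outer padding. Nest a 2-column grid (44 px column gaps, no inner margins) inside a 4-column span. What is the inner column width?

5c + 4·14 = 631 → 5c = 575 → c = 115 px.
4 columns plus 3 column gaps: 460 + 42 = 502 px.
2d + 1·44 = 502 → 2d = 458 → d = 229 px.

229 px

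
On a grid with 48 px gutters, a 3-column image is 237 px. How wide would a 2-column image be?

237 − 2·48 = 141; ÷3 gives c = 47 px.
2 columns plus 1 gutter: 94 + 48 = 142 px.

142 px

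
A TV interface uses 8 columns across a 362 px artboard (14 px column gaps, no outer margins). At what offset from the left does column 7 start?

8 columns + 7 column gaps: 8c + 7·14 = 362.
8c = 362 − 98 = 264, so c = 33 px.
No margin, so column 7 starts at 6·(column + gutter) = 6·47 = 282 px.

282 px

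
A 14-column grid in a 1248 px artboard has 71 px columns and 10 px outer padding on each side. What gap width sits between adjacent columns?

18 px

Inside the margins: 1248 − 20 = 1228 px.
14 columns take 14·71 = 994 px; remaining 234 splits into 13 gaps.
g = 234 / 13 = 18 px.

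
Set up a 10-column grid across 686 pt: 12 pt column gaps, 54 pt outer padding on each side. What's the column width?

Subtract both margins: 686 − 2·54 = 578 pt.
10c + 9·12 = 578 → 10c = 470 → c = 47 pt.

47 pt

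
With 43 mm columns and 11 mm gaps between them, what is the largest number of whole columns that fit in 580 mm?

Each extra column adds 43 + 11 = 54 mm.
(580 + 11) / 54 = 10.94, so 10 columns fit.

10 columns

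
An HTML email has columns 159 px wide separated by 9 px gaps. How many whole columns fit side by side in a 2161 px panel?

12 columns

Each extra column adds 159 + 9 = 168 px.
(2161 + 9) / 168 = 12.92, so 12 columns fit.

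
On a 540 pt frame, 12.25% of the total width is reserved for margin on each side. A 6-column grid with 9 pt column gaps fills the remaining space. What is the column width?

Margins: 12.25% × 540 = 66.15 pt each, so content = 540 − 132.3 = 407.7 pt.
6 columns + 5 column gaps: 6c + 5·9 = 407.7.
6c = 407.7 − 45 = 362.7, so c = 60.45 pt.

60.45 pt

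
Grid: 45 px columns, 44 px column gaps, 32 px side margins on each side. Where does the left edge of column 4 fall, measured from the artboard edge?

Column 4 starts at margin + 3·(column + gutter) = 32 + 3·89 = 299 px.

299 px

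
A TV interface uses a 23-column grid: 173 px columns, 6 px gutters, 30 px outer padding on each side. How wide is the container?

Container = 2·30 + 23·173 + 22·6 = 60 + 3979 + 132 = 4171 px.

4171 px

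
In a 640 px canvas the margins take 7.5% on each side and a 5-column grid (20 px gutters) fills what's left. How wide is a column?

Each margin = 7.5% of 640 = 48 px; content = 640 − 2·48 = 544 px.
5 columns + 4 gutters: 5c + 4·20 = 544.
5c = 544 − 80 = 464, so c = 92.8 px.

92.8 px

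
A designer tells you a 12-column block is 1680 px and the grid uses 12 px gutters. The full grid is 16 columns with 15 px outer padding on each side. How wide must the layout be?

1680 − 11·12 = 1548; ÷12 gives c = 129 px.
Total width: 2·15 + 16·129 + 15·12 = 2274 px.

2274 px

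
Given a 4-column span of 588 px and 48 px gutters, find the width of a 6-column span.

4c + 3·48 = 588 → 4c = 444 → c = 111 px.
6 columns plus 5 gutters: 666 + 240 = 906 px.

906 px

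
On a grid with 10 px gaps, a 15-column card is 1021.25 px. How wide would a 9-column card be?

608.75 px

1021.25 − 14·10 = 881.25; ÷15 gives c = 58.75 px.
9 columns plus 8 gaps: 528.75 + 80 = 608.75 px.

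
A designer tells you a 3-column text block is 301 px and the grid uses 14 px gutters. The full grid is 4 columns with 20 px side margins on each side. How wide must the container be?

446 px

3c + 2·14 = 301 → 3c = 273 → c = 91 px.
Total width: 2·20 + 4·91 + 3·14 = 446 px.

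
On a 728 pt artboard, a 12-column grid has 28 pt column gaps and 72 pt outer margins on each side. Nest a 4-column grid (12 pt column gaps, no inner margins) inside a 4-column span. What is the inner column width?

35 pt

Subtract both margins: 728 − 2·72 = 584 pt.
584 − 11·28 = 276; ÷12 gives c = 23 pt.
Span of 4: 4·23 + 3·28 = 92 + 84 = 176 pt.
Subtracting 3 column gaps of 12 leaves 140 for 4 columns, so d = 35 pt.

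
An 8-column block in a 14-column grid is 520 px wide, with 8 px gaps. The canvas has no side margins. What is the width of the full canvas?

916 px

520 − 7·8 = 464; ÷8 gives c = 58 px.
Canvas = 14·58 + 13·8 = 812 + 104 = 916 px.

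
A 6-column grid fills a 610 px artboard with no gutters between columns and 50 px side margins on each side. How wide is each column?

Subtract both margins: 610 − 2·50 = 510 px.
With no gutters, each column is 510/6 = 85 px.

85 px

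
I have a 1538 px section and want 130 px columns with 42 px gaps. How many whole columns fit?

9 columns

k columns need k·130 + (k−1)·42 = k·172 − 42.
k·172 − 42 ≤ 1538 → k ≤ 1580 / 172 ≈ 9.19, so k = 9.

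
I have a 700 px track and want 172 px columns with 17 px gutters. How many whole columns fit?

3 columns

Each extra column adds 172 + 17 = 189 px.
(700 + 17) / 189 = 3.79, so 3 columns fit.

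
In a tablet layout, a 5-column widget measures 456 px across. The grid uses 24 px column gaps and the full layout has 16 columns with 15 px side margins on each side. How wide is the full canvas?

1542 px

456 − 4·24 = 360; ÷5 gives c = 72 px.
Adding margins, columns and gutters: 30 + 1152 + 360 = 1542 px.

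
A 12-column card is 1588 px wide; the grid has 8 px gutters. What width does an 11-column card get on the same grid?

1455 px

12c + 11·8 = 1588 → 12c = 1500 → c = 125 px.
Span of 11: 11·125 + 10·8 = 1375 + 80 = 1455 px.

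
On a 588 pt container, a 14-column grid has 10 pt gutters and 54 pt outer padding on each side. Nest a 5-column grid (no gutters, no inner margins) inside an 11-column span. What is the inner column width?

75 pt

Outer content = 588 − 2·54 = 480 pt.
480 − 13·10 = 350; ÷14 gives c = 25 pt.
11 columns plus 10 gutters: 275 + 100 = 375 pt.
With no gutters, each column is 375/5 = 75 pt.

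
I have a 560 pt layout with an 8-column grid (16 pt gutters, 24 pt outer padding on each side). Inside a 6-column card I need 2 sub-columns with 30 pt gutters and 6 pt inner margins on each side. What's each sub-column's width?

169 pt

Outer content = 560 − 2·24 = 512 pt.
Subtracting 7 gutters of 16 leaves 400 for 8 columns, so c = 50 pt.
6 columns plus 5 gutters: 300 + 80 = 380 pt.
Inner content = 380 − 2·6 = 368 pt.
2 columns + 1 gutter: 2d + 1·30 = 368.
2d = 368 − 30 = 338, so d = 169 pt.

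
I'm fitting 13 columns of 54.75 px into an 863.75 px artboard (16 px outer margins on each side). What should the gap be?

Content width = 863.75 − 2·16 = 831.75 px.
13·54.75 + 12g = 831.75 → 12g = 120 → g = 10 px.

10 px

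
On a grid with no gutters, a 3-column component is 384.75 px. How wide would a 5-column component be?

3c = 384.75 → c = 128.25 px.
5-column span = 5·128.25 = 641.25 px.

641.25 px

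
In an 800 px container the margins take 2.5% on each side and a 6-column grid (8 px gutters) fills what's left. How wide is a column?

800 × (1 − 2·2.5%) = 800 × 95% = 760 px for the columns.
760 − 5·8 = 720; ÷6 gives c = 120 px.

120 px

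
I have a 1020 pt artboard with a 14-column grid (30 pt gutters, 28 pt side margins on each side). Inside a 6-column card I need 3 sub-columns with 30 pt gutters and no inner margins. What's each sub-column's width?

112 pt

Outer content = 1020 − 2·28 = 964 pt.
14 columns + 13 gutters: 14c + 13·30 = 964.
14c = 964 − 390 = 574, so c = 41 pt.
Span of 6: 6·41 + 5·30 = 246 + 150 = 396 pt.
3d + 2·30 = 396 → 3d = 336 → d = 112 pt.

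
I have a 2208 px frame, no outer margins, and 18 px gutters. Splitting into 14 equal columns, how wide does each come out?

2208 − 13·18 = 1974; ÷14 gives c = 141 px.

141 px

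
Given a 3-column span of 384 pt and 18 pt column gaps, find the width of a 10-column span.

384 − 2·18 = 348; ÷3 gives c = 116 pt.
10-column span = 10·116 + 9·18 = 1322 pt.

1322 pt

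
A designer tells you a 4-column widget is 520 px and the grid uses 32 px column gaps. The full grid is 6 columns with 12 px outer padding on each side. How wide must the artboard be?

520 − 3·32 = 424; ÷4 gives c = 106 px.
Total width: 2·12 + 6·106 + 5·32 = 820 px.

820 px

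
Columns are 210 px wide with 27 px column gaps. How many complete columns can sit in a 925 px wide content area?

4 columns

Each extra column adds 210 + 27 = 237 px.
(925 + 27) / 237 = 4.02, so 4 columns fit.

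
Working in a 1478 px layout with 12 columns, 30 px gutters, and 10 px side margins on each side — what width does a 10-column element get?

Subtract both margins: 1478 − 2·10 = 1458 px.
12c + 11·30 = 1458 → 12c = 1128 → c = 94 px.
10-column span = 10·94 + 9·30 = 1210 px.

1210 px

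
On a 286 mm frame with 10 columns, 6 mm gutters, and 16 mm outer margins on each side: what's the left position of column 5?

Inside the margins: 286 − 32 = 254 mm.
254 − 9·6 = 200; ÷10 gives c = 20 mm.
Each column+gutter stride is 26 mm; 4 of them past the 16 mm margin is 16 + 104 = 120 mm.

120 mm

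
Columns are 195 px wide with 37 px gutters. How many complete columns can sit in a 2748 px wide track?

12 columns

12 columns: 12·195 + 11·37 = 2747 px ≤ 2748.
13 columns: 2979 px > 2748. So 12.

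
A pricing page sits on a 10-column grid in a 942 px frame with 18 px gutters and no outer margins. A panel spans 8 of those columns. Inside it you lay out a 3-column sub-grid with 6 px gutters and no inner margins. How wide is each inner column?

942 − 9·18 = 780; ÷10 gives c = 78 px.
Span of 8: 8·78 + 7·18 = 624 + 126 = 750 px.
Subtracting 2 gutters of 6 leaves 738 for 3 columns, so d = 246 px.

246 px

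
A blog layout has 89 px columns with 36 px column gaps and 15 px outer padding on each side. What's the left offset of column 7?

765 px

Column 7 starts at margin + 6·(column + gutter) = 15 + 6·125 = 765 px.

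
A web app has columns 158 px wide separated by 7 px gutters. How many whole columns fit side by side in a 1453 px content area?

k columns need k·158 + (k−1)·7 = k·165 − 7.
k·165 − 7 ≤ 1453 → k ≤ 1460 / 165 ≈ 8.85, so k = 8.

8 columns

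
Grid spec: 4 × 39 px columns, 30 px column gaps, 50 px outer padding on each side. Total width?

Frame = 2·50 + 4·39 + 3·30 = 100 + 156 + 90 = 346 px.

346 px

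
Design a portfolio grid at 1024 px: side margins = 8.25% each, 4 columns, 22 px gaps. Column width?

197.26 px

1024 × (1 − 2·8.25%) = 1024 × 83.5% = 855.04 px for the columns.
4 columns + 3 gaps: 4c + 3·22 = 855.04.
4c = 855.04 − 66 = 789.04, so c = 197.26 px.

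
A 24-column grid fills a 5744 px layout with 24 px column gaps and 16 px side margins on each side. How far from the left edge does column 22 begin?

Take off 32 px of margins, leaving 5712 px.
Subtracting 23 column gaps of 24 leaves 5160 for 24 columns, so c = 215 px.
Before column 22: the margin + 21 columns + 21 column gaps.
Offset = 16 + 21·(215 + 24) = 16 + 5019 = 5035 px.

5035 px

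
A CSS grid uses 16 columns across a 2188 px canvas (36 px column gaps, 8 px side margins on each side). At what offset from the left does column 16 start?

2078 px

Take off 16 px of margins, leaving 2172 px.
16 columns + 15 column gaps: 16c + 15·36 = 2172.
16c = 2172 − 540 = 1632, so c = 102 px.
Before column 16: the margin + 15 columns + 15 column gaps.
Offset = 8 + 15·(102 + 36) = 8 + 2070 = 2078 px.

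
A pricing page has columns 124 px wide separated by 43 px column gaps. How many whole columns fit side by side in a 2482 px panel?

15 columns: 15·124 + 14·43 = 2462 px ≤ 2482.
16 columns: 2629 px > 2482. So 15.

15 columns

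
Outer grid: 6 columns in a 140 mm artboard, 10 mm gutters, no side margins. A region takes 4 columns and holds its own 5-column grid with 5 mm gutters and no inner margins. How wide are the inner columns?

14 mm

Subtracting 5 gutters of 10 leaves 90 for 6 columns, so c = 15 mm.
4 columns plus 3 gutters: 60 + 30 = 90 mm.
Subtracting 4 gutters of 5 leaves 70 for 5 columns, so d = 14 mm.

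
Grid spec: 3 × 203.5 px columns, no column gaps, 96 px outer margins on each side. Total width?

802.5 px

Total width: 2·96 + 3·203.5 = 802.5 px.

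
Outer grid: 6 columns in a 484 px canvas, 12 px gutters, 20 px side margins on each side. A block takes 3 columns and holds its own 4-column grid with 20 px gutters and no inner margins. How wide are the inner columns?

Subtract both margins: 484 − 2·20 = 444 px.
6c + 5·12 = 444 → 6c = 384 → c = 64 px.
Span of 3: 3·64 + 2·12 = 192 + 24 = 216 px.
Subtracting 3 gutters of 20 leaves 156 for 4 columns, so d = 39 px.

39 px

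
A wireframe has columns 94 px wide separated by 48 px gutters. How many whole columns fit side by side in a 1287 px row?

9 columns

k columns need k·94 + (k−1)·48 = k·142 − 48.
k·142 − 48 ≤ 1287 → k ≤ 1335 / 142 ≈ 9.40, so k = 9.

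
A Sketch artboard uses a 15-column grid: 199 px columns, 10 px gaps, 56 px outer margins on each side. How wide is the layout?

Adding margins, columns and gutters: 112 + 2985 + 140 = 3237 px.

3237 px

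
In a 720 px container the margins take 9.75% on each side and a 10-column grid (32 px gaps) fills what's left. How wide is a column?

29.16 px

Margins: 9.75% × 720 = 70.2 px each, so content = 720 − 140.4 = 579.6 px.
10c + 9·32 = 579.6 → 10c = 291.6 → c = 29.16 px.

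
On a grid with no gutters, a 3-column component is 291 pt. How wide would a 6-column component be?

291 / 3 = 97 pt per column.
With no gutters, 6 columns span 6·97 = 582 pt.

582 pt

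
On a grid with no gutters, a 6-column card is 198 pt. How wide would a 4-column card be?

198 / 6 = 33 pt per column.
With no gutters, 4 columns span 4·33 = 132 pt.

132 pt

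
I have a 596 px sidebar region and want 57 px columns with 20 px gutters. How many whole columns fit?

8 columns

k columns need k·57 + (k−1)·20 = k·77 − 20.
k·77 − 20 ≤ 596 → k ≤ 616 / 77 ≈ 8.00, so k = 8.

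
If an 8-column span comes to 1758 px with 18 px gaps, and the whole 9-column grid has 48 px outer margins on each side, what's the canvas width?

1758 − 7·18 = 1632; ÷8 gives c = 204 px.
Canvas = 2·48 + 9·204 + 8·18 = 96 + 1836 + 144 = 2076 px.

2076 px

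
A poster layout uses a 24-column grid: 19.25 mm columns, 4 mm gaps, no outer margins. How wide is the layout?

554 mm

Layout = 24·19.25 + 23·4 = 462 + 92 = 554 mm.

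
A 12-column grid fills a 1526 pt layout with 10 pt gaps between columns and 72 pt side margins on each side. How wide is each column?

Subtract both margins: 1526 − 2·72 = 1382 pt.
1382 − 11·10 = 1272; ÷12 gives c = 106 pt.

106 pt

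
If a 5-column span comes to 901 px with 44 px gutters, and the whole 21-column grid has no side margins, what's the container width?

5c + 4·44 = 901 → 5c = 725 → c = 145 px.
Summing: 3045 + 880 = 3925 px.

3925 px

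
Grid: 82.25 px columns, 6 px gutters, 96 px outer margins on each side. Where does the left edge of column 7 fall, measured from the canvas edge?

Before column 7: the margin + 6 columns + 6 gutters.
Offset = 96 + 6·(82.25 + 6) = 96 + 529.5 = 625.5 px.

625.5 px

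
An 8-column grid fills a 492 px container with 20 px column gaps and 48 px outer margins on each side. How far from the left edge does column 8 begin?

412 px

Inside the margins: 492 − 96 = 396 px.
8c + 7·20 = 396 → 8c = 256 → c = 32 px.
Each column+gutter stride is 52 px; 7 of them past the 48 px margin is 48 + 364 = 412 px.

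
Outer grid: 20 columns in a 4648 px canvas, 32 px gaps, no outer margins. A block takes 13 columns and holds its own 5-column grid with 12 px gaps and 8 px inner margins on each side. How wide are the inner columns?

Subtracting 19 gaps of 32 leaves 4040 for 20 columns, so c = 202 px.
13-column span = 13·202 + 12·32 = 3010 px.
Inner content = 3010 − 2·8 = 2994 px.
5d + 4·12 = 2994 → 5d = 2946 → d = 589.2 px.

589.2 px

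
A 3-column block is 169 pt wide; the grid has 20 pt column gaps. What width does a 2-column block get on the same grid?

106 pt

3c + 2·20 = 169 → 3c = 129 → c = 43 pt.
2 columns plus 1 column gap: 86 + 20 = 106 pt.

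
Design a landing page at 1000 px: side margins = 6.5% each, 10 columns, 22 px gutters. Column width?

Each margin = 6.5% of 1000 = 65 px; content = 1000 − 2·65 = 870 px.
10 columns + 9 gutters: 10c + 9·22 = 870.
10c = 870 − 198 = 672, so c = 67.2 px.

67.2 px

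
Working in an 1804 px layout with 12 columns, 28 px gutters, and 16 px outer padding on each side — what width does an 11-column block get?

1622 px

Subtract both margins: 1804 − 2·16 = 1772 px.
12 columns + 11 gutters: 12c + 11·28 = 1772.
12c = 1772 − 308 = 1464, so c = 122 px.
11 columns plus 10 gutters: 1342 + 280 = 1622 px.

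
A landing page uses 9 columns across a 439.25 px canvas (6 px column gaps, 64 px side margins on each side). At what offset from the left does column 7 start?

275.5 px

Subtract both margins: 439.25 − 2·64 = 311.25 px.
311.25 − 8·6 = 263.25; ÷9 gives c = 29.25 px.
Column 7 starts at margin + 6·(column + gutter) = 64 + 6·35.25 = 275.5 px.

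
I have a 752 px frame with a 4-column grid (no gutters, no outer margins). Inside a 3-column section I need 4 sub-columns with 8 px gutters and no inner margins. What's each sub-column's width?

4c = 752 → c = 188 px.
3-column span = 3·188 = 564 px.
Subtracting 3 gutters of 8 leaves 540 for 4 columns, so d = 135 px.

135 px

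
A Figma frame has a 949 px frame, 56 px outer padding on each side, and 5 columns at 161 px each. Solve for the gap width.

8 px

Subtract both margins: 949 − 2·56 = 837 px.
5·161 + 4g = 837 → 4g = 32 → g = 8 px.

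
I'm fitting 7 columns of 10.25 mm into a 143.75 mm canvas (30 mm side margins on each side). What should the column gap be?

2 mm

Subtract both margins: 143.75 − 2·30 = 83.75 mm.
Columns use 71.75 mm, leaving 12 mm across 6 column gaps = 2 mm each.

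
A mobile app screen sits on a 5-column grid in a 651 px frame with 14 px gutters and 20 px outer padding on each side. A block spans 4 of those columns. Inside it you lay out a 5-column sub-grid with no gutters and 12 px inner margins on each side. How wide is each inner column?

Inside the margins: 651 − 40 = 611 px.
5 columns + 4 gutters: 5c + 4·14 = 611.
5c = 611 − 56 = 555, so c = 111 px.
Span of 4: 4·111 + 3·14 = 444 + 42 = 486 px.
Inner content = 486 − 2·12 = 462 px.
5d = 462 → d = 92.4 px.

92.4 px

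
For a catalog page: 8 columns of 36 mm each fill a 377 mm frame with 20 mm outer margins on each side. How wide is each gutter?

7 mm

Subtract both margins: 377 − 2·20 = 337 mm.
8·36 + 7g = 337 → 7g = 49 → g = 7 mm.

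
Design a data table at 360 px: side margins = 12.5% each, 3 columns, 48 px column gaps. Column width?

58 px

Each margin = 12.5% of 360 = 45 px; content = 360 − 2·45 = 270 px.
Subtracting 2 column gaps of 48 leaves 174 for 3 columns, so c = 58 px.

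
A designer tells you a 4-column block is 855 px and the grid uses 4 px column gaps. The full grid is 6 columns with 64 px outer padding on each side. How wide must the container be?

4 columns + 3 column gaps: 4c + 3·4 = 855.
4c = 855 − 12 = 843, so c = 210.75 px.
Total width: 2·64 + 6·210.75 + 5·4 = 1412.5 px.

1412.5 px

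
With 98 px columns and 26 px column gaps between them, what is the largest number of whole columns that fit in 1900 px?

k columns need k·98 + (k−1)·26 = k·124 − 26.
k·124 − 26 ≤ 1900 → k ≤ 1926 / 124 ≈ 15.53, so k = 15.

15 columns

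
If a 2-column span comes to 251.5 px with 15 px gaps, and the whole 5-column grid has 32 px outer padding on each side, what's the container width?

2c + 1·15 = 251.5 → 2c = 236.5 → c = 118.25 px.
Adding margins, columns and gutters: 64 + 591.25 + 60 = 715.25 px.

715.25 px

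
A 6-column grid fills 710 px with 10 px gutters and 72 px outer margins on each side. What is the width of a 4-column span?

374 px

Take off 144 px of margins, leaving 566 px.
6 columns + 5 gutters: 6c + 5·10 = 566.
6c = 566 − 50 = 516, so c = 86 px.
Span of 4: 4·86 + 3·10 = 344 + 30 = 374 px.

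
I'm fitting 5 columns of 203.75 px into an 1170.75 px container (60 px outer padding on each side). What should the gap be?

Inside the margins: 1170.75 − 120 = 1050.75 px.
Columns use 1018.75 px, leaving 32 px across 4 gaps = 8 px each.

8 px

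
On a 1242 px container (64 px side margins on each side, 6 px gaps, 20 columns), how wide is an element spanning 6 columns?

Take off 128 px of margins, leaving 1114 px.
20c + 19·6 = 1114 → 20c = 1000 → c = 50 px.
6-column span = 6·50 + 5·6 = 330 px.

330 px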